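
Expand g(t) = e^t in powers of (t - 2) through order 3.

(t - 2)^3*e^(2)/6 + (t - 2)^2*e^(2)/2 + (t - 2)*e^(2) + e^(2)

g(2) = e^(2)
g′(2) = e^(2)
g′′(2) = e^(2)
g′′′(2) = e^(2)
Then c_k = g^(k)(2)/k! gives each Taylor coefficient.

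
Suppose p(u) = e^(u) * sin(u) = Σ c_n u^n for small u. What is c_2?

1

Write out both Maclaurin series and multiply, keeping only the needed powers.
p(0) = 0
p′(0) = 1
p′′(0) = 2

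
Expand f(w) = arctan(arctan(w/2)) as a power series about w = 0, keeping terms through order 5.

Let u equal the inner series; expand the outer function in u and truncate.
[w^0] = 0;  [w^1] = 1/2;  [w^2] = 0;  [w^3] = -1/12;  [w^4] = 0;  [w^5] = 11/480.

11*w^5/480 - w^3/12 + w/2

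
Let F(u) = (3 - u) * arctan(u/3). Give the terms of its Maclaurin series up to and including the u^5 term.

Shift and add copies of the series according to the polynomial's terms.
[u^0] = 0;  [u^1] = 1;  [u^2] = -1/3;  [u^3] = -1/27;  [u^4] = 1/81;  [u^5] = 1/405.

u^5/405 + u^4/81 - u^3/27 - u^2/3 + u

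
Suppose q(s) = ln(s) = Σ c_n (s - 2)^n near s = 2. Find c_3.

1/24

Differentiate repeatedly and evaluate at the center.
q(2) = ln(2)
q′(2) = 1/2
q′′(2) = -1/4
q′′′(2) = 1/4
Dividing each by k! gives the coefficients c_0, ..., c_3.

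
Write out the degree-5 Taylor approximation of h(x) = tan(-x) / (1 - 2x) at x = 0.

Write out both Maclaurin series and multiply, keeping only the needed powers.
h(0) = 0
h′(0) = -1
h′′(0) = -4
h′′′(0) = -26
h^(4)(0) = -208
h^(5)(0) = -2096
Dividing each by k! gives the coefficients c_0, ..., c_5.

-262*x^5/15 - 26*x^4/3 - 13*x^3/3 - 2*x^2 - x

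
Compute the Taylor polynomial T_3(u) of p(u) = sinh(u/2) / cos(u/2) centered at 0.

u^3/12 + u/2

Invert the denominator's series and multiply.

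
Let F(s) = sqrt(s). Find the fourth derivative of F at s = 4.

Compute the successive derivatives at the expansion point and divide by k!.
From the series, [(s - 4)^4] F = -5/16384; multiply by 4! = 24 to get -15/2048.

-15/2048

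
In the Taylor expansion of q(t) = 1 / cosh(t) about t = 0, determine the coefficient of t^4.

5/24

Write the quotient as an unknown series and match coefficients against numerator = denominator · series.
q(0) = 1
q′(0) = 0
q′′(0) = -1
q′′′(0) = 0
q^(4)(0) = 5
So c_4 = q^(4)(0)/4! = 5/24.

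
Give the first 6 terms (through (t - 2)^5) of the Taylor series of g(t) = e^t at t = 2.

Use the known series and substitute for the argument.
g(2) = e^(2)
g′(2) = e^(2)
g′′(2) = e^(2)
g′′′(2) = e^(2)
g^(4)(2) = e^(2)
g^(5)(2) = e^(2)

(t - 2)^5*e^(2)/120 + (t - 2)^4*e^(2)/24 + (t - 2)^3*e^(2)/6 + (t - 2)^2*e^(2)/2 + (t - 2)*e^(2) + e^(2)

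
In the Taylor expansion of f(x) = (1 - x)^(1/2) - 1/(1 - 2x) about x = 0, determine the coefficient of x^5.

-8199/256

Combine the two series term by term.
f(0) = 0
f′(0) = -5/2
f′′(0) = -33/4
f′′′(0) = -387/8
f^(4)(0) = -6159/16
f^(5)(0) = -122985/32
So c_5 = f^(5)(0)/5! = -8199/256.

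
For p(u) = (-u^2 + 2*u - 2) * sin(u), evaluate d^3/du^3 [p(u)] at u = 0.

Distribute the polynomial across the series and collect like powers.
From the series, [u^3] p = -2/3; multiply by 3! = 6 to get -4.

-4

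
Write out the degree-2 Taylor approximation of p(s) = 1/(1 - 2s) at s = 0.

4*s^2 + 2*s + 1

p(0) = 1
p′(0) = 2
p′′(0) = 8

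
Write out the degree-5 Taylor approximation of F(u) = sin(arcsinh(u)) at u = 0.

Substitute the inner expansion into the outer series and collect powers.
[u^0] = 0;  [u^1] = 1;  [u^2] = 0;  [u^3] = -1/3;  [u^4] = 0;  [u^5] = 1/6.

u^5/6 - u^3/3 + u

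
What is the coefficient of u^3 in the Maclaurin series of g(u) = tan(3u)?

9

g(0) = 0
g′(0) = 3
g′′(0) = 0
g′′′(0) = 54
So c_3 = g′′′(0)/3! = 9.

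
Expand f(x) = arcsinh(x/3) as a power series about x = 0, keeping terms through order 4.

[x^0] = 0;  [x^1] = 1/3;  [x^2] = 0;  [x^3] = -1/162;  [x^4] = 0.

-x^3/162 + x/3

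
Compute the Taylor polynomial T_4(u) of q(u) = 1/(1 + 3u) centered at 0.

Apply the Taylor formula c_k = f^(k)(a)/k!.
q(0) = 1
q′(0) = -3
q′′(0) = 18
q′′′(0) = -162
q^(4)(0) = 1944

81*u^4 - 27*u^3 + 9*u^2 - 3*u + 1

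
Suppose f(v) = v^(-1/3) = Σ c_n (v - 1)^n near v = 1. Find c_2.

2/9

[(v - 1)^0] = 1;  [(v - 1)^1] = -1/3;  [(v - 1)^2] = 2/9.
So c_2 = f′′(1)/2! = 2/9.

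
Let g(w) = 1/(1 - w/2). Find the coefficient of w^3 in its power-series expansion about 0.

1/8

c_3 = g′′′(0)/3! = 1/8.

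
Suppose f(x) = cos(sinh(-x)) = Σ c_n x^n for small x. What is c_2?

Plug the Maclaurin series of the inner function into that of the outer and collect terms.
f(0) = 1
f′(0) = 0
f′′(0) = -1

-1/2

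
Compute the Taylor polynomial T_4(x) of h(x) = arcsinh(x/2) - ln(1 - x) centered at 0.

x^4/4 + 5*x^3/16 + x^2/2 + 3*x/2

Combine the two series term by term.
[x^0] = 0;  [x^1] = 3/2;  [x^2] = 1/2;  [x^3] = 5/16;  [x^4] = 1/4.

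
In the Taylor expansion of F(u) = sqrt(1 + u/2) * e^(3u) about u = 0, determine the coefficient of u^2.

167/32

Take the Cauchy product of the two expansions.
F(0) = 1
F′(0) = 13/4
F′′(0) = 167/16
So c_2 = F′′(0)/2! = 167/32.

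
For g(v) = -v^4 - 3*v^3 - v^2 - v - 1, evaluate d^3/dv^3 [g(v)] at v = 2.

The coefficient of (v - 2)^3 in the expansion is -11, so g′′′(2) = 3! * (-11) = -66.

-66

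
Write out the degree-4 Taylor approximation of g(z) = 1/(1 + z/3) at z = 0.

z^4/81 - z^3/27 + z^2/9 - z/3 + 1

g(0) = 1
g′(0) = -1/3
g′′(0) = 2/9
g′′′(0) = -2/9
g^(4)(0) = 8/27
The Taylor polynomial is Σ g^(k)(0)/k! · z^k.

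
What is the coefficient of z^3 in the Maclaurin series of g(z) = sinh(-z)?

-1/6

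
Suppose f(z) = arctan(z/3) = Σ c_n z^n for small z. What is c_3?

-1/81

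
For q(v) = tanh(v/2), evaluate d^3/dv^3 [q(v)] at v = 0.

-1/4

From the series, [v^3] q = -1/24; multiply by 3! = 6 to get -1/4.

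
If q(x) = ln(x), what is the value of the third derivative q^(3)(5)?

The coefficient of (x - 5)^3 in the expansion is 1/375, so q′′′(5) = 3! * (1/375) = 2/125.

2/125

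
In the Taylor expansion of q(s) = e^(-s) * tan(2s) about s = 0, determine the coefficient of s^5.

Multiply the two series term by term and collect like powers.
[s^0] = 0;  [s^1] = 2;  [s^2] = -2;  [s^3] = 11/3;  [s^4] = -3;  [s^5] = 341/60.

341/60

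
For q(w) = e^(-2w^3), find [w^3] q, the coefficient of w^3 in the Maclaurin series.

-2

q(0) = 1
q′(0) = 0
q′′(0) = 0
q′′′(0) = -12
So c_3 = q′′′(0)/3! = -2.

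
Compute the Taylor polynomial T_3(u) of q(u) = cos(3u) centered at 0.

1 - 9*u^2/2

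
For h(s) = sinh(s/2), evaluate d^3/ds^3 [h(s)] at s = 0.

1/8

The coefficient of s^3 in the expansion is 1/48, so h′′′(0) = 3! * (1/48) = 1/8.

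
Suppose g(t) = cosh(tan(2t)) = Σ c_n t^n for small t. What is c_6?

236/15

Compose series: expand the inner function first, then feed it into the outer expansion.
[t^0] = 1;  [t^1] = 0;  [t^2] = 2;  [t^3] = 0;  [t^4] = 6;  [t^5] = 0;  [t^6] = 236/15.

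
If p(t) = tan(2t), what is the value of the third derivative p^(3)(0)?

Compute the successive derivatives at the expansion point and divide by k!.
The coefficient of t^3 in the expansion is 8/3, so p′′′(0) = 3! * (8/3) = 16.

16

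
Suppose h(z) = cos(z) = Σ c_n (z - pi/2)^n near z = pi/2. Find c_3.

Use the known series and substitute for the argument.
h(pi/2) = 0
h′(pi/2) = -1
h′′(pi/2) = 0
h′′′(pi/2) = 1
Then c_k = h^(k)(pi/2)/k! gives each Taylor coefficient.

1/6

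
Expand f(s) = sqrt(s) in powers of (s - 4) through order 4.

-5*(s - 4)^4/16384 + (s - 4)^3/512 - (s - 4)^2/64 + (s - 4)/4 + 2

Apply the Taylor formula c_k = f^(k)(a)/k!.
f(4) = 2
f′(4) = 1/4
f′′(4) = -1/32
f′′′(4) = 3/256
f^(4)(4) = -15/2048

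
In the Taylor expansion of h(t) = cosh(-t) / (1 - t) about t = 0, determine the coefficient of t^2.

Write out both Maclaurin series and multiply, keeping only the needed powers.
h(0) = 1
h′(0) = 1
h′′(0) = 3

3/2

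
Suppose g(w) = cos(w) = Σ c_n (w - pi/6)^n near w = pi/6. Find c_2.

Differentiate repeatedly and evaluate at the center.

-sqrt(3)/4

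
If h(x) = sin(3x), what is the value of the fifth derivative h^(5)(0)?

The coefficient of x^5 in the expansion is 81/40, so h^(5)(0) = 5! * (81/40) = 243.

243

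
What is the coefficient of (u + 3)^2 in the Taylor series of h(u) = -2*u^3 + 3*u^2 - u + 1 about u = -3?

21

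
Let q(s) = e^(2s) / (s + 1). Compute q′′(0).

2

Use 1/(1 - r) = Σ r^k on the denominator, then take the Cauchy product.
From the series, [s^2] q = 1; multiply by 2! = 2 to get 2.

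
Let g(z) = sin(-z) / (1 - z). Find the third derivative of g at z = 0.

-5

Write out both Maclaurin series and multiply, keeping only the needed powers.
The coefficient of z^3 in the expansion is -5/6, so g′′′(0) = 3! * (-5/6) = -5.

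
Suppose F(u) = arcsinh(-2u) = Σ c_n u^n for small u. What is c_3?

F(0) = 0
F′(0) = -2
F′′(0) = 0
F′′′(0) = 8
So c_3 = F′′′(0)/3! = 4/3.

4/3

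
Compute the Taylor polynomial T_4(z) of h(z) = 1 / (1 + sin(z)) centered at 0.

2*z^4/3 - 5*z^3/6 + z^2 - z + 1

Use the geometric series for the reciprocal, then substitute.
h(0) = 1
h′(0) = -1
h′′(0) = 2
h′′′(0) = -5
h^(4)(0) = 16
Dividing each by k! gives the coefficients c_0, ..., c_4.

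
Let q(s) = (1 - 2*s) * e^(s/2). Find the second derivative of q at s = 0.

-7/4

Shift and add copies of the series according to the polynomial's terms.
From the series, [s^2] q = -7/8; multiply by 2! = 2 to get -7/4.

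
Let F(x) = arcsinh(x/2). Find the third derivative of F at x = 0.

-1/8

The coefficient of x^3 in the expansion is -1/48, so F′′′(0) = 3! * (-1/48) = -1/8.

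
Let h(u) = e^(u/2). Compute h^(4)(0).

The coefficient of u^4 in the expansion is 1/384, so h^(4)(0) = 4! * (1/384) = 1/16.

1/16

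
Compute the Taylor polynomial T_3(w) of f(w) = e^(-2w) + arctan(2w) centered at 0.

Combine the two series term by term.
[w^0] = 1;  [w^1] = 0;  [w^2] = 2;  [w^3] = -4.

-4*w^3 + 2*w^2 + 1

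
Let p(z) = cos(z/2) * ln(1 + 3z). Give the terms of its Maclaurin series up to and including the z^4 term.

Write out both Maclaurin series and multiply, keeping only the needed powers.
[z^0] = 0;  [z^1] = 3;  [z^2] = -9/2;  [z^3] = 69/8;  [z^4] = -315/16.

-315*z^4/16 + 69*z^3/8 - 9*z^2/2 + 3*z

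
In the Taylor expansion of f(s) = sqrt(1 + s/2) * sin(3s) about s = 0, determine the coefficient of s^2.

3/4

Take the Cauchy product of the two expansions.
[s^0] = 0;  [s^1] = 3;  [s^2] = 3/4.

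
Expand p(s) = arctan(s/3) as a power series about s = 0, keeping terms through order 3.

-s^3/81 + s/3

p(0) = 0
p′(0) = 1/3
p′′(0) = 0
p′′′(0) = -2/27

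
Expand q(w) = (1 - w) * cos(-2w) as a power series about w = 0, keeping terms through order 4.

2*w^4/3 + 2*w^3 - 2*w^2 - w + 1

Distribute the polynomial across the series and collect like powers.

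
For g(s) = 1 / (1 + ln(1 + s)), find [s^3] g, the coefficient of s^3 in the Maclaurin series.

-7/3

Use the geometric series for the reciprocal, then substitute.
[s^0] = 1;  [s^1] = -1;  [s^2] = 3/2;  [s^3] = -7/3.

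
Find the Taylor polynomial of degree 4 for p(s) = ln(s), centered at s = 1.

[(s - 1)^0] = 0;  [(s - 1)^1] = 1;  [(s - 1)^2] = -1/2;  [(s - 1)^3] = 1/3;  [(s - 1)^4] = -1/4.

-(s - 1)^4/4 + (s - 1)^3/3 - (s - 1)^2/2 + (s - 1)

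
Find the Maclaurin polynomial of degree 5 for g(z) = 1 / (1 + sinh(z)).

-181*z^5/120 + 4*z^4/3 - 7*z^3/6 + z^2 - z + 1

Use the geometric series for the reciprocal, then substitute.
g(0) = 1
g′(0) = -1
g′′(0) = 2
g′′′(0) = -7
g^(4)(0) = 32
g^(5)(0) = -181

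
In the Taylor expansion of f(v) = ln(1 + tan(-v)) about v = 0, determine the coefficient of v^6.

-31/45

Let u equal the inner series; expand the outer function in u and truncate.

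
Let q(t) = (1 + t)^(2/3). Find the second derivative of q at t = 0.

-2/9

From the series, [t^2] q = -1/9; multiply by 2! = 2 to get -2/9.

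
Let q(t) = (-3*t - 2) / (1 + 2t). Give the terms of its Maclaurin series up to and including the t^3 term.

4*t^3 - 2*t^2 + t - 2

Multiply each power in the prefactor through the base expansion.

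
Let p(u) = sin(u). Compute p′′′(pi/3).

-1/2

The coefficient of (u - pi/3)^3 in the expansion is -1/12, so p′′′(pi/3) = 3! * (-1/12) = -1/2.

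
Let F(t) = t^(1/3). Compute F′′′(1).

Compute the successive derivatives at the expansion point and divide by k!.
The coefficient of (t - 1)^3 in the expansion is 5/81, so F′′′(1) = 3! * (5/81) = 10/27.

10/27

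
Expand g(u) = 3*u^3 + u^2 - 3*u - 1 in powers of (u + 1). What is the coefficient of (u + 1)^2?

-8

g(-1) = 0
g′(-1) = 4
g′′(-1) = -16
Then c_k = g^(k)(-1)/k! gives each Taylor coefficient.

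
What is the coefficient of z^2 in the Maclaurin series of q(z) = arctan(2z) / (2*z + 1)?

-4

Multiply the numerator's expansion by the denominator's geometric series.
[z^0] = 0;  [z^1] = 2;  [z^2] = -4.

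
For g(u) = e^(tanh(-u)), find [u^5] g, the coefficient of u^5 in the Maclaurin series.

1/40

Compose series: expand the inner function first, then feed it into the outer expansion.
g(0) = 1
g′(0) = -1
g′′(0) = 1
g′′′(0) = 1
g^(4)(0) = -7
g^(5)(0) = 3
Then c_k = g^(k)(0)/k! gives each Taylor coefficient.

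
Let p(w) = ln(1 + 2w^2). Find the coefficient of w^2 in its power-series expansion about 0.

2

Compute the successive derivatives at the expansion point and divide by k!.
p(0) = 0
p′(0) = 0
p′′(0) = 4
So c_2 = p′′(0)/2! = 2.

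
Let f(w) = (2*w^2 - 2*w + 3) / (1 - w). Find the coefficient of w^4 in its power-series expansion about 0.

Multiply each power in the prefactor through the base expansion.

3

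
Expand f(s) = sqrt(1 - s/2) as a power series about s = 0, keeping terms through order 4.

-5*s^4/2048 - s^3/128 - s^2/32 - s/4 + 1

[s^0] = 1;  [s^1] = -1/4;  [s^2] = -1/32;  [s^3] = -1/128;  [s^4] = -5/2048.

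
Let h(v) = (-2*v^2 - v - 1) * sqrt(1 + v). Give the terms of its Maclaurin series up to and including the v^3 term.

-15*v^3/16 - 19*v^2/8 - 3*v/2 - 1

Distribute the polynomial across the series and collect like powers.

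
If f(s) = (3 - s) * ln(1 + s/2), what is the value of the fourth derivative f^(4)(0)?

Multiply each power in the prefactor through the base expansion.
The coefficient of s^4 in the expansion is -17/192, so f^(4)(0) = 4! * (-17/192) = -17/8.

-17/8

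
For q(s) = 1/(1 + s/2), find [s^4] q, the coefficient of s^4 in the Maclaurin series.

q(0) = 1
q′(0) = -1/2
q′′(0) = 1/2
q′′′(0) = -3/4
q^(4)(0) = 3/2

1/16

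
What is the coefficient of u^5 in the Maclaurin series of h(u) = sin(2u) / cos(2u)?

64/15

Divide the numerator series by the denominator series (power-series long division).
So c_5 = h^(5)(0)/5! = 64/15.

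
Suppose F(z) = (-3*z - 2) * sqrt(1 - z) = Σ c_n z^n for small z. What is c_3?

Multiply each power in the prefactor through the base expansion.
[z^0] = -2;  [z^1] = -2;  [z^2] = 7/4;  [z^3] = 1/2.
So c_3 = F′′′(0)/3! = 1/2.

1/2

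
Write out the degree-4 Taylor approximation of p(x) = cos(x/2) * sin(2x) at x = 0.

-19*x^3/12 + 2*x

Take the Cauchy product of the two expansions.
p(0) = 0
p′(0) = 2
p′′(0) = 0
p′′′(0) = -19/2
p^(4)(0) = 0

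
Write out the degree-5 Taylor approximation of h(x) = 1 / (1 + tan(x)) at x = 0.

-32*x^5/15 + 5*x^4/3 - 4*x^3/3 + x^2 - x + 1

Expand as Σ (-1)^k u^k with u equal to the inner function's series.
h(0) = 1
h′(0) = -1
h′′(0) = 2
h′′′(0) = -8
h^(4)(0) = 40
h^(5)(0) = -256
The Taylor polynomial is Σ h^(k)(0)/k! · x^k.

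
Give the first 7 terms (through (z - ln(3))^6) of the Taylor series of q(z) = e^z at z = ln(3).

(z - ln(3))^6/240 + (z - ln(3))^5/40 + (z - ln(3))^4/8 + (z - ln(3))^3/2 + 3*(z - ln(3))^2/2 + 3*(z - ln(3)) + 3

q(ln(3)) = 3
q′(ln(3)) = 3
q′′(ln(3)) = 3
q′′′(ln(3)) = 3
q^(4)(ln(3)) = 3
q^(5)(ln(3)) = 3
q^(6)(ln(3)) = 3
The Taylor polynomial is Σ q^(k)(ln(3))/k! · (z - ln(3))^k.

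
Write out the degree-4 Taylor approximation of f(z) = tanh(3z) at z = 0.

[z^0] = 0;  [z^1] = 3;  [z^2] = 0;  [z^3] = -9;  [z^4] = 0.

-9*z^3 + 3*z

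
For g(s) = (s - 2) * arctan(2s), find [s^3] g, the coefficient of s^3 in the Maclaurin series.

Distribute the polynomial across the series and collect like powers.
g(0) = 0
g′(0) = -4
g′′(0) = 4
g′′′(0) = 32
So c_3 = g′′′(0)/3! = 16/3.

16/3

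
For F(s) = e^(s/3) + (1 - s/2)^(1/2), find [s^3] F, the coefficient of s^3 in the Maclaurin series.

-17/10368

Combine the two series term by term.
[s^0] = 2;  [s^1] = 1/12;  [s^2] = 7/288;  [s^3] = -17/10368.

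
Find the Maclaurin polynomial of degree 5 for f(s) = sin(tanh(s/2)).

Let u equal the inner series; expand the outer function in u and truncate.

37*s^5/3840 - s^3/16 + s/2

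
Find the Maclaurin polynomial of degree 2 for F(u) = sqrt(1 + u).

-u^2/8 + u/2 + 1

[u^0] = 1;  [u^1] = 1/2;  [u^2] = -1/8.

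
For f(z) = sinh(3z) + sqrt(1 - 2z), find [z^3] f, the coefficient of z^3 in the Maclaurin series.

4

Add the two expansions coefficient-wise.
f(0) = 1
f′(0) = 2
f′′(0) = -1
f′′′(0) = 24
So c_3 = f′′′(0)/3! = 4.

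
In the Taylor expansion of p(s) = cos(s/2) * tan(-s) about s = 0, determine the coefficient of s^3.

Write out both Maclaurin series and multiply, keeping only the needed powers.
[s^0] = 0;  [s^1] = -1;  [s^2] = 0;  [s^3] = -5/24.

-5/24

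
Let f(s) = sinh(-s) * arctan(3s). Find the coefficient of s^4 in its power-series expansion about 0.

17/2

Take the Cauchy product of the two expansions.
f(0) = 0
f′(0) = 0
f′′(0) = -6
f′′′(0) = 0
f^(4)(0) = 204
So c_4 = f^(4)(0)/4! = 17/2.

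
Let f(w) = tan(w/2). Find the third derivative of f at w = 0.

The coefficient of w^3 in the expansion is 1/24, so f′′′(0) = 3! * (1/24) = 1/4.

1/4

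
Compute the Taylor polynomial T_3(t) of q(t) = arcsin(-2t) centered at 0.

-4*t^3/3 - 2*t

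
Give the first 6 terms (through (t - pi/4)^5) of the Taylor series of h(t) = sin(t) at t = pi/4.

sqrt(2)*(t - pi/4)^5/240 + sqrt(2)*(t - pi/4)^4/48 - sqrt(2)*(t - pi/4)^3/12 - sqrt(2)*(t - pi/4)^2/4 + sqrt(2)*(t - pi/4)/2 + sqrt(2)/2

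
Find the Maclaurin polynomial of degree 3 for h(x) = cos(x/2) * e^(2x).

13*x^3/12 + 15*x^2/8 + 2*x + 1

Write out both Maclaurin series and multiply, keeping only the needed powers.
h(0) = 1
h′(0) = 2
h′′(0) = 15/4
h′′′(0) = 13/2
Dividing each by k! gives the coefficients c_0, ..., c_3.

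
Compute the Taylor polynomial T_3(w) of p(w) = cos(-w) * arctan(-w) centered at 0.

5*w^3/6 - w

Multiply the two series term by term and collect like powers.
p(0) = 0
p′(0) = -1
p′′(0) = 0
p′′′(0) = 5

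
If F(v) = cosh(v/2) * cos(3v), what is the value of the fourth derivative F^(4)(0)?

1081/16

Multiply the two series term by term and collect like powers.
From the series, [v^4] F = 1081/384; multiply by 4! = 24 to get 1081/16.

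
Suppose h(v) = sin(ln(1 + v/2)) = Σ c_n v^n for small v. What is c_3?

Plug the Maclaurin series of the inner function into that of the outer and collect terms.
[v^0] = 0;  [v^1] = 1/2;  [v^2] = -1/8;  [v^3] = 1/48.

1/48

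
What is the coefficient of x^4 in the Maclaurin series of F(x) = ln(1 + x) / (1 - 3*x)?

Multiply the numerator's expansion by the denominator's geometric series.
[x^0] = 0;  [x^1] = 1;  [x^2] = 5/2;  [x^3] = 47/6;  [x^4] = 93/4.

93/4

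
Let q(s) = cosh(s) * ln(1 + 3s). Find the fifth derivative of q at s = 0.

6387

Write out both Maclaurin series and multiply, keeping only the needed powers.
The coefficient of s^5 in the expansion is 2129/40, so q^(5)(0) = 5! * (2129/40) = 6387.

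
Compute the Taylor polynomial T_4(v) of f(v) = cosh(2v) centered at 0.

f(0) = 1
f′(0) = 0
f′′(0) = 4
f′′′(0) = 0
f^(4)(0) = 16
Then c_k = f^(k)(0)/k! gives each Taylor coefficient.

2*v^4/3 + 2*v^2 + 1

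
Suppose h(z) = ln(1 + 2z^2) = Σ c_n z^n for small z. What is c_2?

2

h(0) = 0
h′(0) = 0
h′′(0) = 4
The Taylor polynomial is Σ h^(k)(0)/k! · z^k.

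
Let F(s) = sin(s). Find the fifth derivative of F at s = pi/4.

The coefficient of (s - pi/4)^5 in the expansion is sqrt(2)/240, so F^(5)(pi/4) = 5! * (sqrt(2)/240) = sqrt(2)/2.

sqrt(2)/2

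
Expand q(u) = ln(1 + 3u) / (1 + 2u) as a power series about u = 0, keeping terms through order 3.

30*u^3 - 21*u^2/2 + 3*u

Expand each factor separately, then convolve coefficients.
q(0) = 0
q′(0) = 3
q′′(0) = -21
q′′′(0) = 180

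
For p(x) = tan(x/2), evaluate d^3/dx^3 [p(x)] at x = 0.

1/4

The coefficient of x^3 in the expansion is 1/24, so p′′′(0) = 3! * (1/24) = 1/4.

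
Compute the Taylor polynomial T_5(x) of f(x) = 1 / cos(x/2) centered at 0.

Invert the denominator's series and multiply.

5*x^4/384 + x^2/8 + 1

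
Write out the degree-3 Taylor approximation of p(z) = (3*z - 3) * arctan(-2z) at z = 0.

-8*z^3 - 6*z^2 + 6*z

Multiply each power in the prefactor through the base expansion.
p(0) = 0
p′(0) = 6
p′′(0) = -12
p′′′(0) = -48
The Taylor polynomial is Σ p^(k)(0)/k! · z^k.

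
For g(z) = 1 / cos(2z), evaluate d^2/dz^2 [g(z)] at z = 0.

Divide the numerator series by the denominator series (power-series long division).
The coefficient of z^2 in the expansion is 2, so g′′(0) = 2! * (2) = 4.

4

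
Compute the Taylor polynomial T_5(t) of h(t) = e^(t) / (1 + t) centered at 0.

Expand each factor separately, then convolve coefficients.
h(0) = 1
h′(0) = 0
h′′(0) = 1
h′′′(0) = -2
h^(4)(0) = 9
h^(5)(0) = -44

-11*t^5/30 + 3*t^4/8 - t^3/3 + t^2/2 + 1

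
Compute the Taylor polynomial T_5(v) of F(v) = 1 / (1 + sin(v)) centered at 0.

-61*v^5/120 + 2*v^4/3 - 5*v^3/6 + v^2 - v + 1

Expand as Σ (-1)^k u^k with u equal to the inner function's series.
F(0) = 1
F′(0) = -1
F′′(0) = 2
F′′′(0) = -5
F^(4)(0) = 16
F^(5)(0) = -61
Dividing each by k! gives the coefficients c_0, ..., c_5.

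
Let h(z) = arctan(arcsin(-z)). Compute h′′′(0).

Substitute the inner expansion into the outer series and collect powers.
From the series, [z^3] h = 1/6; multiply by 3! = 6 to get 1.

1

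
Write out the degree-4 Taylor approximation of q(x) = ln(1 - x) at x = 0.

Differentiate repeatedly and evaluate at the center.
q(0) = 0
q′(0) = -1
q′′(0) = -1
q′′′(0) = -2
q^(4)(0) = -6

-x^4/4 - x^3/3 - x^2/2 - x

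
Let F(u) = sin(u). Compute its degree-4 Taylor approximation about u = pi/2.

(u - pi/2)^4/24 - (u - pi/2)^2/2 + 1

Compute the successive derivatives at the expansion point and divide by k!.
F(pi/2) = 1
F′(pi/2) = 0
F′′(pi/2) = -1
F′′′(pi/2) = 0
F^(4)(pi/2) = 1
The Taylor polynomial is Σ F^(k)(pi/2)/k! · (u - pi/2)^k.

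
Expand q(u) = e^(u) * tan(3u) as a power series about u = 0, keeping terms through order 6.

Take the Cauchy product of the two expansions.
q(0) = 0
q′(0) = 3
q′′(0) = 6
q′′′(0) = 63
q^(4)(0) = 228
q^(5)(0) = 4443
q^(6)(0) = 24426
The Taylor polynomial is Σ q^(k)(0)/k! · u^k.

1357*u^6/40 + 1481*u^5/40 + 19*u^4/2 + 21*u^3/2 + 3*u^2 + 3*u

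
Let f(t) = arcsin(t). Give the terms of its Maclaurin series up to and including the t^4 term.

f(0) = 0
f′(0) = 1
f′′(0) = 0
f′′′(0) = 1
f^(4)(0) = 0

t^3/6 + t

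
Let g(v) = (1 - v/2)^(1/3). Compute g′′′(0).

The coefficient of v^3 in the expansion is -5/648, so g′′′(0) = 3! * (-5/648) = -5/108.

-5/108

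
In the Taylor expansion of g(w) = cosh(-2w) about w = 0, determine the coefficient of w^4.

2/3

g(0) = 1
g′(0) = 0
g′′(0) = 4
g′′′(0) = 0
g^(4)(0) = 16
Then c_k = g^(k)(0)/k! gives each Taylor coefficient.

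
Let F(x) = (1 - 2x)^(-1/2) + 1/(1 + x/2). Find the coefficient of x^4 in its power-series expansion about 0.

Add the two expansions coefficient-wise.
F(0) = 2
F′(0) = 1/2
F′′(0) = 7/2
F′′′(0) = 57/4
F^(4)(0) = 213/2
So c_4 = F^(4)(0)/4! = 71/16.

71/16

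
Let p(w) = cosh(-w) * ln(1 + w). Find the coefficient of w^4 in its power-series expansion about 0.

-1/2

Take the Cauchy product of the two expansions.
p(0) = 0
p′(0) = 1
p′′(0) = -1
p′′′(0) = 5
p^(4)(0) = -12
Then c_k = p^(k)(0)/k! gives each Taylor coefficient.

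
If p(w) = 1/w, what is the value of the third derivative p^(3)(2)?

The coefficient of (w - 2)^3 in the expansion is -1/16, so p′′′(2) = 3! * (-1/16) = -3/8.

-3/8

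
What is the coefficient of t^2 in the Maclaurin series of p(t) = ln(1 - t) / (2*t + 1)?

Use 1/(1 - r) = Σ r^k on the denominator, then take the Cauchy product.
So c_2 = p′′(0)/2! = 3/2.

3/2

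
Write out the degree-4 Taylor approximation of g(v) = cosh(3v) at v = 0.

27*v^4/8 + 9*v^2/2 + 1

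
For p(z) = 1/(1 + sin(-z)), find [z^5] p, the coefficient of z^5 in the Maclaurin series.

Plug the Maclaurin series of the inner function into that of the outer and collect terms.
[z^0] = 1;  [z^1] = 1;  [z^2] = 1;  [z^3] = 5/6;  [z^4] = 2/3;  [z^5] = 61/120.

61/120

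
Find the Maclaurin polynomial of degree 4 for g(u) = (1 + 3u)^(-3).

1215*u^4 - 270*u^3 + 54*u^2 - 9*u + 1

Apply the Taylor formula c_k = f^(k)(a)/k!.
[u^0] = 1;  [u^1] = -9;  [u^2] = 54;  [u^3] = -270;  [u^4] = 1215.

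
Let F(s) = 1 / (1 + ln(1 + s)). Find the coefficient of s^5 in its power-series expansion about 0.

Write 1/(1+u) = 1 - u + u^2 - u^3 + ... and substitute the series for u.
[s^0] = 1;  [s^1] = -1;  [s^2] = 3/2;  [s^3] = -7/3;  [s^4] = 11/3;  [s^5] = -347/60.

-347/60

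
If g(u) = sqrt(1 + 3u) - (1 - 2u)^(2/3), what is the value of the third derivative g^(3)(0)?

Expand each term separately and add.
From the series, [u^3] g = 14*15^(73/147)*2^(100/147)*7^(15/49)/75; multiply by 3! = 6 to get 28*15^(73/147)*2^(100/147)*7^(15/49)/25.

28*15^(73/147)*2^(100/147)*7^(15/49)/25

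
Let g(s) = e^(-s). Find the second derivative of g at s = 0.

1

Use the known series and substitute for the argument.
The coefficient of s^2 in the expansion is 1/2, so g′′(0) = 2! * (1/2) = 1.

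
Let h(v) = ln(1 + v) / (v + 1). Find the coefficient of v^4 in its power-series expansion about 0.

-25/12

Use 1/(1 - r) = Σ r^k on the denominator, then take the Cauchy product.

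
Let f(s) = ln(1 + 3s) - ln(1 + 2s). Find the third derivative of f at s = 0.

Add the two expansions coefficient-wise.
The coefficient of s^3 in the expansion is 19/3, so f′′′(0) = 3! * (19/3) = 38.

38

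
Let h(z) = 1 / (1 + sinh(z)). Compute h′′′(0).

Expand as Σ (-1)^k u^k with u equal to the inner function's series.
The coefficient of z^3 in the expansion is -7/6, so h′′′(0) = 3! * (-7/6) = -7.

-7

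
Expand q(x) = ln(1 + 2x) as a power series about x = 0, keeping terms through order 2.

[x^0] = 0;  [x^1] = 2;  [x^2] = -2.

-2*x^2 + 2*x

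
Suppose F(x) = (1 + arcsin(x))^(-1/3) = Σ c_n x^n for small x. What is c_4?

Substitute the inner expansion into the outer series and collect powers.
[x^0] = 1;  [x^1] = -1/3;  [x^2] = 2/9;  [x^3] = -37/162;  [x^4] = 53/243.
So c_4 = F^(4)(0)/4! = 53/243.

53/243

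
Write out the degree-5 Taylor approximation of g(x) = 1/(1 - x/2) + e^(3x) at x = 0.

Add the two expansions coefficient-wise.
g(0) = 2
g′(0) = 7/2
g′′(0) = 19/2
g′′′(0) = 111/4
g^(4)(0) = 165/2
g^(5)(0) = 987/4

329*x^5/160 + 55*x^4/16 + 37*x^3/8 + 19*x^2/4 + 7*x/2 + 2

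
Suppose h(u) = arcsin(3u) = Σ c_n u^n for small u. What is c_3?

Compute the successive derivatives at the expansion point and divide by k!.
[u^0] = 0;  [u^1] = 3;  [u^2] = 0;  [u^3] = 9/2.

9/2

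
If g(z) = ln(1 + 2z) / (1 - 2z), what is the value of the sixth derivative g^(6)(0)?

28416

Expand each factor separately, then convolve coefficients.
The coefficient of z^6 in the expansion is 592/15, so g^(6)(0) = 6! * (592/15) = 28416.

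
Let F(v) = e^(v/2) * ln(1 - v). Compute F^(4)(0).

-12

Take the Cauchy product of the two expansions.
The coefficient of v^4 in the expansion is -1/2, so F^(4)(0) = 4! * (-1/2) = -12.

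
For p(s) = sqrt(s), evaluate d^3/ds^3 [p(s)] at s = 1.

Differentiate repeatedly and evaluate at the center.
From the series, [(s - 1)^3] p = 1/16; multiply by 3! = 6 to get 3/8.

3/8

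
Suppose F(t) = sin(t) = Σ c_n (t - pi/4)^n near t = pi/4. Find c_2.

F(pi/4) = sqrt(2)/2
F′(pi/4) = sqrt(2)/2
F′′(pi/4) = -sqrt(2)/2

-sqrt(2)/4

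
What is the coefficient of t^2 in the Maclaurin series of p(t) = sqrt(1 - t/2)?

-1/32

[t^0] = 1;  [t^1] = -1/4;  [t^2] = -1/32.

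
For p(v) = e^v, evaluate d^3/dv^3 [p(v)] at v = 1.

Compute the successive derivatives at the expansion point and divide by k!.
The coefficient of (v - 1)^3 in the expansion is e/6, so p′′′(1) = 3! * (e/6) = e.

e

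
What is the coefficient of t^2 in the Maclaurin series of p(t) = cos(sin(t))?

Substitute the inner expansion into the outer series and collect powers.
[t^0] = 1;  [t^1] = 0;  [t^2] = -1/2.

-1/2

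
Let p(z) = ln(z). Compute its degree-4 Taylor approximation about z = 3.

p(3) = ln(3)
p′(3) = 1/3
p′′(3) = -1/9
p′′′(3) = 2/27
p^(4)(3) = -2/27
Then c_k = p^(k)(3)/k! gives each Taylor coefficient.

-(z - 3)^4/324 + (z - 3)^3/81 - (z - 3)^2/18 + (z - 3)/3 + ln(3)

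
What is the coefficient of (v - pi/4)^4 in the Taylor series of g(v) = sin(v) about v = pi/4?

sqrt(2)/48

g(pi/4) = sqrt(2)/2
g′(pi/4) = sqrt(2)/2
g′′(pi/4) = -sqrt(2)/2
g′′′(pi/4) = -sqrt(2)/2
g^(4)(pi/4) = sqrt(2)/2
So c_4 = g^(4)(pi/4)/4! = sqrt(2)/48.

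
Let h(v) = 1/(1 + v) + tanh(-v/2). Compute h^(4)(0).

24

Add the two expansions coefficient-wise.
The coefficient of v^4 in the expansion is 1, so h^(4)(0) = 4! * (1) = 24.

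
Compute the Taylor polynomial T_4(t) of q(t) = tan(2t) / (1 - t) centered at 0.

14*t^4/3 + 14*t^3/3 + 2*t^2 + 2*t

Expand each factor separately, then convolve coefficients.
q(0) = 0
q′(0) = 2
q′′(0) = 4
q′′′(0) = 28
q^(4)(0) = 112
The Taylor polynomial is Σ q^(k)(0)/k! · t^k.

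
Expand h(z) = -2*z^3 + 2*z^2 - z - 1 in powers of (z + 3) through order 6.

Apply the Taylor formula c_k = f^(k)(a)/k!.
[(z + 3)^0] = 74;  [(z + 3)^1] = -67;  [(z + 3)^2] = 20;  [(z + 3)^3] = -2;  [(z + 3)^4] = 0;  [(z + 3)^5] = 0;  [(z + 3)^6] = 0.

-2*(z + 3)^3 + 20*(z + 3)^2 - 67*(z + 3) + 74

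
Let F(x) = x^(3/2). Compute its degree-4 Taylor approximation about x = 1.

3*(x - 1)^4/128 - (x - 1)^3/16 + 3*(x - 1)^2/8 + 3*(x - 1)/2 + 1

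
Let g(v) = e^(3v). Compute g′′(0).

Use the known series and substitute for the argument.
From the series, [v^2] g = 9/2; multiply by 2! = 2 to get 9.

9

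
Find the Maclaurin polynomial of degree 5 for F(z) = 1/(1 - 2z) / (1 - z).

Multiply the two series term by term and collect like powers.
[z^0] = 1;  [z^1] = 3;  [z^2] = 7;  [z^3] = 15;  [z^4] = 31;  [z^5] = 63.

63*z^5 + 31*z^4 + 15*z^3 + 7*z^2 + 3*z + 1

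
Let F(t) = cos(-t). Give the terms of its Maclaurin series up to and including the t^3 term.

1 - t^2/2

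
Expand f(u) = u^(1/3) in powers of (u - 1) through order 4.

f(1) = 1
f′(1) = 1/3
f′′(1) = -2/9
f′′′(1) = 10/27
f^(4)(1) = -80/81
Then c_k = f^(k)(1)/k! gives each Taylor coefficient.

-10*(u - 1)^4/243 + 5*(u - 1)^3/81 - (u - 1)^2/9 + (u - 1)/3 + 1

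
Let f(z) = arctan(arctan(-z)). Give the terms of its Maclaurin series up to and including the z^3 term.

Let u equal the inner series; expand the outer function in u and truncate.

2*z^3/3 - z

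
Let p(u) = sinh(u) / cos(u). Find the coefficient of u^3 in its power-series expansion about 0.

2/3

Invert the denominator's series and multiply.
p(0) = 0
p′(0) = 1
p′′(0) = 0
p′′′(0) = 4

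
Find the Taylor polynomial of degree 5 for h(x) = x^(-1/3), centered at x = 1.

[(x - 1)^0] = 1;  [(x - 1)^1] = -1/3;  [(x - 1)^2] = 2/9;  [(x - 1)^3] = -14/81;  [(x - 1)^4] = 35/243;  [(x - 1)^5] = -91/729.

-91*(x - 1)^5/729 + 35*(x - 1)^4/243 - 14*(x - 1)^3/81 + 2*(x - 1)^2/9 - (x - 1)/3 + 1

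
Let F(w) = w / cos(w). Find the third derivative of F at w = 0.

3

Divide the numerator series by the denominator series (power-series long division).
From the series, [w^3] F = 1/2; multiply by 3! = 6 to get 3.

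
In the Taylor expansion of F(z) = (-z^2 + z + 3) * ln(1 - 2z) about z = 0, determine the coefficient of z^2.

Shift and add copies of the series according to the polynomial's terms.
[z^0] = 0;  [z^1] = -6;  [z^2] = -8.

-8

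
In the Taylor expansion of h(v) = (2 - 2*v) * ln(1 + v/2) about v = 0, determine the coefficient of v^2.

Distribute the polynomial across the series and collect like powers.
h(0) = 0
h′(0) = 1
h′′(0) = -5/2
Dividing each by k! gives the coefficients c_0, ..., c_2.

-5/4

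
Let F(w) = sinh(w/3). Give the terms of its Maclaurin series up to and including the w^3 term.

F(0) = 0
F′(0) = 1/3
F′′(0) = 0
F′′′(0) = 1/27

w^3/162 + w/3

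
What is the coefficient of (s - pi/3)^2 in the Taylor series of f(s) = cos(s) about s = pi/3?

-1/4

Use the known series and substitute for the argument.
f(pi/3) = 1/2
f′(pi/3) = -sqrt(3)/2
f′′(pi/3) = -1/2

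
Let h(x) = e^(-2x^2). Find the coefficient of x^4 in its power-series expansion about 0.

[x^0] = 1;  [x^1] = 0;  [x^2] = -2;  [x^3] = 0;  [x^4] = 2.
So c_4 = h^(4)(0)/4! = 2.

2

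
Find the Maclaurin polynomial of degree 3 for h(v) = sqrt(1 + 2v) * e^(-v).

4*v^3/3 - v^2 + 1

Take the Cauchy product of the two expansions.
h(0) = 1
h′(0) = 0
h′′(0) = -2
h′′′(0) = 8
Then c_k = h^(k)(0)/k! gives each Taylor coefficient.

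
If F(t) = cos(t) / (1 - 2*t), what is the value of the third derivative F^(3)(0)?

42

Multiply the numerator's expansion by the denominator's geometric series.
The coefficient of t^3 in the expansion is 7, so F′′′(0) = 3! * (7) = 42.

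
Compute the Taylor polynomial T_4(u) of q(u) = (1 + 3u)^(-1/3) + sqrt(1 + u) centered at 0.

Add the two expansions coefficient-wise.
[u^0] = 2;  [u^1] = -1/2;  [u^2] = 15/8;  [u^3] = -221/48;  [u^4] = 4465/384.

4465*u^4/384 - 221*u^3/48 + 15*u^2/8 - u/2 + 2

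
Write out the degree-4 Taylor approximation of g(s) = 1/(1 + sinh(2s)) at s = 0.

Let u equal the inner series; expand the outer function in u and truncate.
g(0) = 1
g′(0) = -2
g′′(0) = 8
g′′′(0) = -56
g^(4)(0) = 512

64*s^4/3 - 28*s^3/3 + 4*s^2 - 2*s + 1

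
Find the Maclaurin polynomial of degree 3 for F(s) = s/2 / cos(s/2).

Invert the denominator's series and multiply.
F(0) = 0
F′(0) = 1/2
F′′(0) = 0
F′′′(0) = 3/8

s^3/16 + s/2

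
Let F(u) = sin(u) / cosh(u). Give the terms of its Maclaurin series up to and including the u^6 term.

3*u^5/10 - 2*u^3/3 + u

Write the quotient as an unknown series and match coefficients against numerator = denominator · series.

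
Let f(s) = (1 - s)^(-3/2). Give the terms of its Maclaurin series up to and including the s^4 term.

f(0) = 1
f′(0) = 3/2
f′′(0) = 15/4
f′′′(0) = 105/8
f^(4)(0) = 945/16

315*s^4/128 + 35*s^3/16 + 15*s^2/8 + 3*s/2 + 1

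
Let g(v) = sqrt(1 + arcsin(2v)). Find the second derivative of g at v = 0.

Plug the Maclaurin series of the inner function into that of the outer and collect terms.
The coefficient of v^2 in the expansion is -1/2, so g′′(0) = 2! * (-1/2) = -1.

-1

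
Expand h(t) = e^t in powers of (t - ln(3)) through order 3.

(t - ln(3))^3/2 + 3*(t - ln(3))^2/2 + 3*(t - ln(3)) + 3

Use the known series and substitute for the argument.
h(ln(3)) = 3
h′(ln(3)) = 3
h′′(ln(3)) = 3
h′′′(ln(3)) = 3
Dividing each by k! gives the coefficients c_0, ..., c_3.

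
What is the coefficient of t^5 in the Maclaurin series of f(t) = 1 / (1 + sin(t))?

Expand as Σ (-1)^k u^k with u equal to the inner function's series.
So c_5 = f^(5)(0)/5! = -61/120.

-61/120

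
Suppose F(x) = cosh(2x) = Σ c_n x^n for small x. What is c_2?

2

[x^0] = 1;  [x^1] = 0;  [x^2] = 2.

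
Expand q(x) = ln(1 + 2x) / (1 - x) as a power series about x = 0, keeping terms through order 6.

Multiply the two series term by term and collect like powers.

-28*x^6/5 + 76*x^5/15 - 4*x^4/3 + 8*x^3/3 + 2*x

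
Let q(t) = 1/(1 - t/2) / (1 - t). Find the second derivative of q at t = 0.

7/2

Multiply the two series term by term and collect like powers.
The coefficient of t^2 in the expansion is 7/4, so q′′(0) = 2! * (7/4) = 7/2.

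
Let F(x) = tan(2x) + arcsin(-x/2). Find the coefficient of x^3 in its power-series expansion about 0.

Combine the two series term by term.
[x^0] = 0;  [x^1] = 3/2;  [x^2] = 0;  [x^3] = 127/48.
So c_3 = F′′′(0)/3! = 127/48.

127/48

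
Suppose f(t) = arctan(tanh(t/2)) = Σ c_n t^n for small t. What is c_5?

1/48

Plug the Maclaurin series of the inner function into that of the outer and collect terms.
f(0) = 0
f′(0) = 1/2
f′′(0) = 0
f′′′(0) = -1/2
f^(4)(0) = 0
f^(5)(0) = 5/2
Then c_k = f^(k)(0)/k! gives each Taylor coefficient.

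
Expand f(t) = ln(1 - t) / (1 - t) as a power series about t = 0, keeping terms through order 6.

Multiply the numerator's expansion by the denominator's geometric series.
f(0) = 0
f′(0) = -1
f′′(0) = -3
f′′′(0) = -11
f^(4)(0) = -50
f^(5)(0) = -274
f^(6)(0) = -1764
Dividing each by k! gives the coefficients c_0, ..., c_6.

-49*t^6/20 - 137*t^5/60 - 25*t^4/12 - 11*t^3/6 - 3*t^2/2 - t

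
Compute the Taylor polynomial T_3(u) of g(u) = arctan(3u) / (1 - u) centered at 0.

Expand each factor separately, then convolve coefficients.
g(0) = 0
g′(0) = 3
g′′(0) = 6
g′′′(0) = -36

-6*u^3 + 3*u^2 + 3*u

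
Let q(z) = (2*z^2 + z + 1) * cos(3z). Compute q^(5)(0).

405

Distribute the polynomial across the series and collect like powers.
The coefficient of z^5 in the expansion is 27/8, so q^(5)(0) = 5! * (27/8) = 405.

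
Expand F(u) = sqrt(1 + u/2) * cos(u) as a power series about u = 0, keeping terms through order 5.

Expand each factor separately, then convolve coefficients.

181*u^5/24576 + 337*u^4/6144 - 15*u^3/128 - 17*u^2/32 + u/4 + 1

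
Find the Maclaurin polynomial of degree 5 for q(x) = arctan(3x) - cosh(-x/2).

Add the two expansions coefficient-wise.
q(0) = -1
q′(0) = 3
q′′(0) = -1/4
q′′′(0) = -54
q^(4)(0) = -1/16
q^(5)(0) = 5832
Then c_k = q^(k)(0)/k! gives each Taylor coefficient.

243*x^5/5 - x^4/384 - 9*x^3 - x^2/8 + 3*x - 1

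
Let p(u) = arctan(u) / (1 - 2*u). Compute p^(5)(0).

Multiply the numerator's expansion by the denominator's geometric series.
From the series, [u^5] p = 223/15; multiply by 5! = 120 to get 1784.

1784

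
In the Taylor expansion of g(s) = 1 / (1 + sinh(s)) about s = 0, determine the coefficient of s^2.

1

Expand as Σ (-1)^k u^k with u equal to the inner function's series.
g(0) = 1
g′(0) = -1
g′′(0) = 2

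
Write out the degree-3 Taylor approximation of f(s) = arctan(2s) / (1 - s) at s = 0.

Multiply the numerator's expansion by the denominator's geometric series.

-2*s^3/3 + 2*s^2 + 2*s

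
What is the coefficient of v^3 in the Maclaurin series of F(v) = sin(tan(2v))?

Compose series: expand the inner function first, then feed it into the outer expansion.

4/3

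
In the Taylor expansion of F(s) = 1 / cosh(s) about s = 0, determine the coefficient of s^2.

-1/2

Invert the denominator's series and multiply.
[s^0] = 1;  [s^1] = 0;  [s^2] = -1/2.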